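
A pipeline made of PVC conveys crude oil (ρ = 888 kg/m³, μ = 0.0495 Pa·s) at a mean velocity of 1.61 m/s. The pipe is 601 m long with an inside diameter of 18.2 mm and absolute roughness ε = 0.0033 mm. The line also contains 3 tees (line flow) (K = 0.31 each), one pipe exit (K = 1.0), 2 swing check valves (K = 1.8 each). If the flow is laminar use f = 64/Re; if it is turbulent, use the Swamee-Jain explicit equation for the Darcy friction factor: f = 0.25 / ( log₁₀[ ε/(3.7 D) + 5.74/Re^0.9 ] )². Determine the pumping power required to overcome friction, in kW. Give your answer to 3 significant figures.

P ≈ 1.94 kW

Reynolds number Re = ρVD/μ = 888 · 1.61 · 0.0182 / 0.0495 = 525.7.
Re < 2300 → laminar flow, so f = 64/Re = 64/525.7 = 0.1218 (the turbulent correlation is not needed).
Total minor-loss coefficient ΣK = 3·0.31 + 1·1 + 2·1.8 = 5.53.
ΔP = [f·L/D + ΣK]·(ρV²/2) = [0.1218·601/0.0182 + 5.53]·(888·1.61²/2) = [4020 + 5.53]·1151 = 4.634e+06 Pa.
Q = V·A = 1.61·0.0002602 = 0.0004189 m³/s.
Pumping power P = QΔP = 0.0004189·4.634e+06 = 1941 W = 1.94 kW.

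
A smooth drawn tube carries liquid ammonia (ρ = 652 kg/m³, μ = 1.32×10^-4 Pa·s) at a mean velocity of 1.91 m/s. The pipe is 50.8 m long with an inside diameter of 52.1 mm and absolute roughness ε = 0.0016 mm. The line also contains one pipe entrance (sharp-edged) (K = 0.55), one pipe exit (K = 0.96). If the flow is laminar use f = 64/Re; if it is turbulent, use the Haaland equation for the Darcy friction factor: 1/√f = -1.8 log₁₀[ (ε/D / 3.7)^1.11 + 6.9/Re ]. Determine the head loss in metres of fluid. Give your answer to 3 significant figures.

Reynolds number Re = ρVD/μ = 652 · 1.91 · 0.0521 / 0.000132 = 4.915e+05.
Re > 4000 → turbulent. Relative roughness ε/D = 1.6e-06/0.0521 = 3.07e-05. Haaland: 1/√f = -1.8 log₁₀[(3.07e-05/3.7)^1.11 + 6.9/4.915e+05] = -1.8 log₁₀[2.29e-06 + 1.4e-05] = 8.617, so f = 0.01347.
Total minor-loss coefficient ΣK = 1·0.55 + 1·0.96 = 1.51.
ΔP = [f·L/D + ΣK]·(ρV²/2) = [0.01347·50.8/0.0521 + 1.51]·(652·1.91²/2) = [13.13 + 1.51]·1189 = 1.741e+04 Pa.
Head loss h_f = ΔP/(ρg) = 1.741e+04/(652·9.81) = 2.72 m.

h_f ≈ 2.72 m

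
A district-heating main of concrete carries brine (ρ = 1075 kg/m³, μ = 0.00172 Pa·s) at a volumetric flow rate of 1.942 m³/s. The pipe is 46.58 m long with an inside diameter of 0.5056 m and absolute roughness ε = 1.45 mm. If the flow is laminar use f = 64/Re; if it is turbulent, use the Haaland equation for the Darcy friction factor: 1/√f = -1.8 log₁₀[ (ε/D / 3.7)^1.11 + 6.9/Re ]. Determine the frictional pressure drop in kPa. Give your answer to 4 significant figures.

Cross-sectional area A = πD²/4 = π(0.5056)²/4 = 0.2008 m²; mean velocity V = Q/A = 1.942/0.2008 = 9.673 m/s.
Reynolds number Re = ρVD/μ = 1075 · 9.673 · 0.5056 / 0.00172 = 3.057e+06.
Re > 4000 → turbulent. Relative roughness ε/D = 0.00145/0.5056 = 0.00287. Haaland: 1/√f = -1.8 log₁₀[(0.00287/3.7)^1.11 + 6.9/3.057e+06] = -1.8 log₁₀[0.000353 + 2.26e-06] = 6.21, so f = 0.02593.
Darcy-Weisbach: ΔP = f(L/D)(ρV²/2) = 0.02593·(46.58/0.5056)·(1075·9.673²/2) = 0.02593·92.13·5.029e+04 = 1.201e+05 Pa.
ΔP = 1.201e+05 Pa = 120.1 kPa.

ΔP ≈ 120.1 kPa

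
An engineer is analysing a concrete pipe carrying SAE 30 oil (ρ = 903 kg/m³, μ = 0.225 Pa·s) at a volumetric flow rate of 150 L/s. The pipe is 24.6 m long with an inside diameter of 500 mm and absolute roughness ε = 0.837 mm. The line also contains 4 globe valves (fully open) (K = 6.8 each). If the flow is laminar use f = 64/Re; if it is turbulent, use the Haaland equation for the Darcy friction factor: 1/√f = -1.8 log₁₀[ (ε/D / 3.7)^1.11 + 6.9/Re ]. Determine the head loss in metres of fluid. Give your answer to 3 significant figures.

h_f ≈ 0.870 m

Q = 150 L/s = 150/1000 = 0.15 m³/s.
Cross-sectional area A = πD²/4 = π(0.5)²/4 = 0.1963 m²; mean velocity V = Q/A = 0.15/0.1963 = 0.7639 m/s.
Reynolds number Re = ρVD/μ = 903 · 0.7639 · 0.5 / 0.225 = 1533.
Re < 2300 → laminar flow, so f = 64/Re = 64/1533 = 0.04175 (the turbulent correlation is not needed).
Total minor-loss coefficient ΣK = 4·6.8 = 27.2.
ΔP = [f·L/D + ΣK]·(ρV²/2) = [0.04175·24.6/0.5 + 27.2]·(903·0.7639²/2) = [2.054 + 27.2]·263.5 = 7708 Pa.
Head loss h_f = ΔP/(ρg) = 7708/(903·9.81) = 0.870 m.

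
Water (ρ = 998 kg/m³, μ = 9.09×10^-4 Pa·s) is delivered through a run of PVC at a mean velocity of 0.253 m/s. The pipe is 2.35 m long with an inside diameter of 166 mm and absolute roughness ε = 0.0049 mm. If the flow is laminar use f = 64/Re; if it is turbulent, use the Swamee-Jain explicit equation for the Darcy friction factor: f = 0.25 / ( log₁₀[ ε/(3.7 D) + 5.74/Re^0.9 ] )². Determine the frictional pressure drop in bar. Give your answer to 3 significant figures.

ΔP ≈ 9.61×10^-5 bar

Reynolds number Re = ρVD/μ = 998 · 0.253 · 0.166 / 0.000909 = 4.611e+04.
Re > 4000 → turbulent. Relative roughness ε/D = 4.9e-06/0.166 = 2.95e-05. Swamee-Jain: f = 0.25/(log₁₀[2.95e-05/3.7 + 5.74/4.611e+04^0.9])² = 0.25/(log₁₀[7.98e-06 + 0.000364])² = 0.25/(-3.429)² = 0.02126.
Darcy-Weisbach: ΔP = f(L/D)(ρV²/2) = 0.02126·(2.35/0.166)·(998·0.253²/2) = 0.02126·14.16·31.94 = 9.614 Pa.
ΔP = 9.614 Pa = 9.61×10^-5 bar.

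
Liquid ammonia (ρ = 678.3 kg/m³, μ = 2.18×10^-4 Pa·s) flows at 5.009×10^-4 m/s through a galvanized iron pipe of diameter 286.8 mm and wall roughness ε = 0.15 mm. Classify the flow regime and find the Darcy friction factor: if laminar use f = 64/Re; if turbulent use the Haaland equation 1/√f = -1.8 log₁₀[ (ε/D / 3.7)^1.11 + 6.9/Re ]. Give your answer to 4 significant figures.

Re = ρVD/μ = 678.3·0.0005009·0.2868/0.000218 = 447.
Re < 2300 → laminar, so f = 64/Re = 0.1432 (roughness is irrelevant in laminar flow).

f ≈ 0.1432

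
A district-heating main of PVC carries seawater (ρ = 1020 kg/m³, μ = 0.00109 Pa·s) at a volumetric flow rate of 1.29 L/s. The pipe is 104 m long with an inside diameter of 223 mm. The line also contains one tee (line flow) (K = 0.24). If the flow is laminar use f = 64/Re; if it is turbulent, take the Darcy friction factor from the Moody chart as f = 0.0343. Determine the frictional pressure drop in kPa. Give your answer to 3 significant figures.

Q = 1.29 L/s = 1.29/1000 = 0.00129 m³/s.
Cross-sectional area A = πD²/4 = π(0.223)²/4 = 0.03906 m²; mean velocity V = Q/A = 0.00129/0.03906 = 0.03303 m/s.
Reynolds number Re = ρVD/μ = 1020 · 0.03303 · 0.223 / 0.00109 = 6892.
Re > 4000 → turbulent; use the Moody-chart value f = 0.0343.
Total minor-loss coefficient ΣK = 1·0.24 = 0.24.
ΔP = [f·L/D + ΣK]·(ρV²/2) = [0.0343·104/0.223 + 0.24]·(1020·0.03303²/2) = [16 + 0.24]·0.5564 = 9.033 Pa.
ΔP = 9.033 Pa = 0.00903 kPa.

ΔP ≈ 0.00903 kPa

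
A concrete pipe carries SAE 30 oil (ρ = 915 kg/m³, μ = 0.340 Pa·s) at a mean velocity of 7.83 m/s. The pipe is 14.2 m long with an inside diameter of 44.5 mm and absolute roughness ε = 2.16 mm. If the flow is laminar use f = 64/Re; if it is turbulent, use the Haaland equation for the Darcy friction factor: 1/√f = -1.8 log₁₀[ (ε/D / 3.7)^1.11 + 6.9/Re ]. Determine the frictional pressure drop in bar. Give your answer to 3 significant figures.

Reynolds number Re = ρVD/μ = 915 · 7.83 · 0.0445 / 0.34 = 937.7.
Re < 2300 → laminar flow, so f = 64/Re = 64/937.7 = 0.06825 (the turbulent correlation is not needed).
Darcy-Weisbach: ΔP = f(L/D)(ρV²/2) = 0.06825·(14.2/0.0445)·(915·7.83²/2) = 0.06825·319.1·2.805e+04 = 6.109e+05 Pa.
ΔP = 6.109e+05 Pa = 6.11 bar.

ΔP ≈ 6.11 bar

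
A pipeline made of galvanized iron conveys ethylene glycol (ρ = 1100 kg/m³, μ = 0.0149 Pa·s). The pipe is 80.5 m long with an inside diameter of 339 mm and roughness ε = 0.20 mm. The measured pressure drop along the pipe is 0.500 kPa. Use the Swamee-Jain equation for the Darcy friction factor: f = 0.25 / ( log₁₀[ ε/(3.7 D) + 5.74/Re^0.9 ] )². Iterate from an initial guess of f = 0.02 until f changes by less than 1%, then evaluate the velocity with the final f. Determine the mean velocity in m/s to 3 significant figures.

Rearranging Darcy-Weisbach: V = √(2·ΔP·D/(f·L·ρ)). With ε/D = 0.0002/0.339 = 0.00059, iterate starting from f = 0.02:
  f = 0.02 → V = √(2·500·0.339/(0.02·80.5·1100)) = 0.4375 m/s; Re = ρVD/μ = 1.095e+04; f → 0.03127
  f = 0.03127 → V = 0.3499 m/s; Re = 8756; f → 0.03309
  f = 0.03309 → V = 0.3401 m/s; Re = 8512; f → 0.03334
Converged (Δf/f < 1%). With the final f = 0.03334: V = √(2·500·0.339/(0.03334·80.5·1100)) = 0.3389 m/s.

V ≈ 0.339 m/s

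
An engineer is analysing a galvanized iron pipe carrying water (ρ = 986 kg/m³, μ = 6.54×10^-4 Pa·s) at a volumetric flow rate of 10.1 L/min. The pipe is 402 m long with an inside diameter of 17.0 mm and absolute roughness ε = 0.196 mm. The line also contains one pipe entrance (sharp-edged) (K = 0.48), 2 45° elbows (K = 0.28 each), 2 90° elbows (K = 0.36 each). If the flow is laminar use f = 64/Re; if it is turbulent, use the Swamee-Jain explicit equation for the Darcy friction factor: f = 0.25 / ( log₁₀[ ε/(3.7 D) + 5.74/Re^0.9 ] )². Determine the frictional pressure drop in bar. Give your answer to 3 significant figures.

ΔP ≈ 2.77 bar

Q = 10.1 L/min = 10.1/60000 = 0.0001683 m³/s.
Cross-sectional area A = πD²/4 = π(0.017)²/4 = 0.000227 m²; mean velocity V = Q/A = 0.0001683/0.000227 = 0.7416 m/s.
Reynolds number Re = ρVD/μ = 986 · 0.7416 · 0.017 / 0.000654 = 1.901e+04.
Re > 4000 → turbulent. Relative roughness ε/D = 0.000196/0.017 = 0.0115. Swamee-Jain: f = 0.25/(log₁₀[0.0115/3.7 + 5.74/1.901e+04^0.9])² = 0.25/(log₁₀[0.00312 + 0.000809])² = 0.25/(-2.406)² = 0.04318.
Total minor-loss coefficient ΣK = 1·0.48 + 2·0.28 + 2·0.36 = 1.76.
ΔP = [f·L/D + ΣK]·(ρV²/2) = [0.04318·402/0.017 + 1.76]·(986·0.7416²/2) = [1021 + 1.76]·271.2 = 2.773e+05 Pa.
ΔP = 2.773e+05 Pa = 2.77 bar.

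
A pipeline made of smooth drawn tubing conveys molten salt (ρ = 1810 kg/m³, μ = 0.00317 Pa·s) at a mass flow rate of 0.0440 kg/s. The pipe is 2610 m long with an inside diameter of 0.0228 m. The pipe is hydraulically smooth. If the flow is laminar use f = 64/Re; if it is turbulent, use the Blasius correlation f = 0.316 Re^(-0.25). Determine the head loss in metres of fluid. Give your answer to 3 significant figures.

h_f ≈ 1.71 m

A = πD²/4 = π(0.0228)²/4 = 0.0004083 m²; mean velocity V = ṁ/(ρA) = 0.044/(1810 · 0.0004083) = 0.05954 m/s.
Reynolds number Re = ρVD/μ = 1810 · 0.05954 · 0.0228 / 0.00317 = 775.1.
Re < 2300 → laminar flow, so f = 64/Re = 64/775.1 = 0.08257 (the turbulent correlation is not needed).
Darcy-Weisbach: ΔP = f(L/D)(ρV²/2) = 0.08257·(2610/0.0228)·(1810·0.05954²/2) = 0.08257·1.145e+05·3.208 = 3.032e+04 Pa.
Head loss h_f = ΔP/(ρg) = 3.032e+04/(1810·9.81) = 1.71 m.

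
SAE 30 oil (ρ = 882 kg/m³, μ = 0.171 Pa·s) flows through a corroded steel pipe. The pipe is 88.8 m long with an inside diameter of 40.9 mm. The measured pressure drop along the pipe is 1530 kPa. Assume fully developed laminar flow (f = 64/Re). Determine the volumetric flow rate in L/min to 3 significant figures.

For laminar flow, f = 64/Re with Re = ρVD/μ, so Darcy-Weisbach reduces to ΔP = 32μLV/D². Solving for V: V = ΔP·D²/(32μL) = 1.53e+06·(0.0409)²/(32·0.171·88.8) = 5.267 m/s.
Check: Re = ρVD/μ = 882·5.267·0.0409/0.171 = 1111 < 2300, so the laminar assumption holds.
Q = V·A = 5.267·(π/4·0.0409²) = 0.00692 m³/s = 415 L/min.

Q ≈ 415 L/min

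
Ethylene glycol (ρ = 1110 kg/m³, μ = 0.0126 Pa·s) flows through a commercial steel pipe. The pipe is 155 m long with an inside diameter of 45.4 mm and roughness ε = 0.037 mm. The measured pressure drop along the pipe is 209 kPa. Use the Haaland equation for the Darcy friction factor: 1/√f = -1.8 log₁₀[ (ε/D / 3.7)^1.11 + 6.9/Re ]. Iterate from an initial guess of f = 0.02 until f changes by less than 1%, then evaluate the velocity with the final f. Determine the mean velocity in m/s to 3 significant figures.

V ≈ 1.78 m/s

Rearranging Darcy-Weisbach: V = √(2·ΔP·D/(f·L·ρ)). With ε/D = 3.7e-05/0.0454 = 0.000815, iterate starting from f = 0.02:
  f = 0.02 → V = √(2·2.09e+05·0.0454/(0.02·155·1110)) = 2.348 m/s; Re = ρVD/μ = 9393; f → 0.03243
  f = 0.03243 → V = 1.844 m/s; Re = 7377; f → 0.03452
  f = 0.03452 → V = 1.788 m/s; Re = 7150; f → 0.03481
Converged (Δf/f < 1%). With the final f = 0.03481: V = √(2·2.09e+05·0.0454/(0.03481·155·1110)) = 1.78 m/s.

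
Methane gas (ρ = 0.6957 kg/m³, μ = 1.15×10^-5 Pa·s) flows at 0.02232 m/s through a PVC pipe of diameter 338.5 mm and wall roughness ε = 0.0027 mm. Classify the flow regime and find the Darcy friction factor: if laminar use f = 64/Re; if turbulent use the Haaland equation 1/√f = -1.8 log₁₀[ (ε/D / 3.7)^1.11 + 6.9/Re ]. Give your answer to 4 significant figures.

f ≈ 0.1400

Re = ρVD/μ = 0.6957·0.02232·0.3385/1.15e-05 = 457.1.
Re < 2300 → laminar, so f = 64/Re = 0.14 (roughness is irrelevant in laminar flow).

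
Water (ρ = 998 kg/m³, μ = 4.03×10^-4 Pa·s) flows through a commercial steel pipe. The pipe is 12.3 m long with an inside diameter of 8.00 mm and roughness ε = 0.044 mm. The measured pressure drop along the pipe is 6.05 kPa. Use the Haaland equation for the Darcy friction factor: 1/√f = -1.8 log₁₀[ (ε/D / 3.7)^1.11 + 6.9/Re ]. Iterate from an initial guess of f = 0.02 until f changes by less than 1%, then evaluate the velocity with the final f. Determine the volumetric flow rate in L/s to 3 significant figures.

Rearranging Darcy-Weisbach: V = √(2·ΔP·D/(f·L·ρ)). With ε/D = 4.4e-05/0.008 = 0.0055, iterate starting from f = 0.02:
  f = 0.02 → V = √(2·6050·0.008/(0.02·12.3·998)) = 0.6279 m/s; Re = ρVD/μ = 1.244e+04; f → 0.03689
  f = 0.03689 → V = 0.4623 m/s; Re = 9160; f → 0.03854
  f = 0.03854 → V = 0.4523 m/s; Re = 8961; f → 0.03867
Converged (Δf/f < 1%). With the final f = 0.03867: V = √(2·6050·0.008/(0.03867·12.3·998)) = 0.4516 m/s.
Q = V·A = 0.4516·(π/4·0.008²) = 2.27e-05 m³/s = 0.0227 L/s.

Q ≈ 0.0227 L/s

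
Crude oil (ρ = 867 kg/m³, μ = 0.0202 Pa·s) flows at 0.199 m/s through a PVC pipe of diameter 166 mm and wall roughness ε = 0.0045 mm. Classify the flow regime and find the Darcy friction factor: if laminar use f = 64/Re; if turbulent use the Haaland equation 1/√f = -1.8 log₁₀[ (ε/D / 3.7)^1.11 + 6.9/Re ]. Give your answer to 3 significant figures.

f ≈ 0.0451

Re = ρVD/μ = 867·0.199·0.166/0.0202 = 1418.
Re < 2300 → laminar, so f = 64/Re = 0.04514 (roughness is irrelevant in laminar flow).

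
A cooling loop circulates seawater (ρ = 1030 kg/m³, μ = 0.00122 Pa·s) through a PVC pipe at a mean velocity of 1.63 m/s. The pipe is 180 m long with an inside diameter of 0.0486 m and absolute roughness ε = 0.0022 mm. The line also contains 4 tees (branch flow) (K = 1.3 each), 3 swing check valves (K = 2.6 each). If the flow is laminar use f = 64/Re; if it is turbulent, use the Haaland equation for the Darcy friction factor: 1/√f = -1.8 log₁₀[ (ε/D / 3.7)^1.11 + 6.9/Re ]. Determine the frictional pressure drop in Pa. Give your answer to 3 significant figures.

ΔP ≈ 117000 Pa

Reynolds number Re = ρVD/μ = 1030 · 1.63 · 0.0486 / 0.00122 = 6.688e+04.
Re > 4000 → turbulent. Relative roughness ε/D = 2.2e-06/0.0486 = 4.53e-05. Haaland: 1/√f = -1.8 log₁₀[(4.53e-05/3.7)^1.11 + 6.9/6.688e+04] = -1.8 log₁₀[3.53e-06 + 0.000103] = 7.149, so f = 0.01956.
Total minor-loss coefficient ΣK = 4·1.3 + 3·2.6 = 13.
ΔP = [f·L/D + ΣK]·(ρV²/2) = [0.01956·180/0.0486 + 13]·(1030·1.63²/2) = [72.46 + 13]·1368 = 1.169e+05 Pa.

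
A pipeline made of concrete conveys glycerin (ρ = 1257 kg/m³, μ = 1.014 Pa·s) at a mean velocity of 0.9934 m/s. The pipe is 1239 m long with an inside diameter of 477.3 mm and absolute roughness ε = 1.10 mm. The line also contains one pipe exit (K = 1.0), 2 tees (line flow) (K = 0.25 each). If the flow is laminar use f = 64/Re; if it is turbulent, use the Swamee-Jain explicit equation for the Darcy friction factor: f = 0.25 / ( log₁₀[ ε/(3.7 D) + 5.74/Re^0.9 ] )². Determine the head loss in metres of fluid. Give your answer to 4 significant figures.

h_f ≈ 14.29 m

Reynolds number Re = ρVD/μ = 1257 · 0.9934 · 0.4773 / 1.01 = 587.8.
Re < 2300 → laminar flow, so f = 64/Re = 64/587.8 = 0.1089 (the turbulent correlation is not needed).
Total minor-loss coefficient ΣK = 1·1 + 2·0.25 = 1.5.
ΔP = [f·L/D + ΣK]·(ρV²/2) = [0.1089·1239/0.4773 + 1.5]·(1257·0.9934²/2) = [282.6 + 1.5]·620.2 = 1.762e+05 Pa.
Head loss h_f = ΔP/(ρg) = 1.762e+05/(1257·9.81) = 14.29 m.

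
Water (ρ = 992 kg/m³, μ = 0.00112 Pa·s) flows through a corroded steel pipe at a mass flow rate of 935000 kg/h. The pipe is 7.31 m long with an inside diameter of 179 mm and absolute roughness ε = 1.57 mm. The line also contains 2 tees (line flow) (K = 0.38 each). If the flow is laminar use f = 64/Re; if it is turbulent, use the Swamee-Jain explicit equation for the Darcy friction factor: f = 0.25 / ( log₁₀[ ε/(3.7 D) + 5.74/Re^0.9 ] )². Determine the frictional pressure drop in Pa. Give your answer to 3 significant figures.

ṁ = 935000 kg/h = 935000/3600 = 259.7 kg/s.
A = πD²/4 = π(0.179)²/4 = 0.02516 m²; mean velocity V = ṁ/(ρA) = 259.7/(992 · 0.02516) = 10.4 m/s.
Reynolds number Re = ρVD/μ = 992 · 10.4 · 0.179 / 0.00112 = 1.649e+06.
Re > 4000 → turbulent. Relative roughness ε/D = 0.00157/0.179 = 0.00877. Swamee-Jain: f = 0.25/(log₁₀[0.00877/3.7 + 5.74/1.649e+06^0.9])² = 0.25/(log₁₀[0.00237 + 1.46e-05])² = 0.25/(-2.622)² = 0.03635.
Total minor-loss coefficient ΣK = 2·0.38 = 0.76.
ΔP = [f·L/D + ΣK]·(ρV²/2) = [0.03635·7.31/0.179 + 0.76]·(992·10.4²/2) = [1.484 + 0.76]·5.369e+04 = 1.205e+05 Pa.

ΔP ≈ 121000 Pa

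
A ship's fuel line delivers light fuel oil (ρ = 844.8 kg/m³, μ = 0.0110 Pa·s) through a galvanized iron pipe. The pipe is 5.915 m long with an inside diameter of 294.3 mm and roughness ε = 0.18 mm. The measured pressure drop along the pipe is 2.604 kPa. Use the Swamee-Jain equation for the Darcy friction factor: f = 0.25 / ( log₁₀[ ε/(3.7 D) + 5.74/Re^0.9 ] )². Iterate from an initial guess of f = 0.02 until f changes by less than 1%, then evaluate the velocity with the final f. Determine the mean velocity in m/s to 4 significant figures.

V ≈ 3.797 m/s

Rearranging Darcy-Weisbach: V = √(2·ΔP·D/(f·L·ρ)). With ε/D = 0.00018/0.2943 = 0.000612, iterate starting from f = 0.02:
  f = 0.02 → V = √(2·2604·0.2943/(0.02·5.915·844.8)) = 3.916 m/s; Re = ρVD/μ = 8.851e+04; f → 0.0212
  f = 0.0212 → V = 3.804 m/s; Re = 8.598e+04; f → 0.02127
Converged (Δf/f < 1%). With the final f = 0.02127: V = √(2·2604·0.2943/(0.02127·5.915·844.8)) = 3.797 m/s.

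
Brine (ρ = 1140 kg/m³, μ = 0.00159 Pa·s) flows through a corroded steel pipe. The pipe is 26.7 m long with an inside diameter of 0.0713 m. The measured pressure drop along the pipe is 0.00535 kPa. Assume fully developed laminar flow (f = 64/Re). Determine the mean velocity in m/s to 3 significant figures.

For laminar flow, f = 64/Re with Re = ρVD/μ, so Darcy-Weisbach reduces to ΔP = 32μLV/D². Solving for V: V = ΔP·D²/(32μL) = 5.35·(0.0713)²/(32·0.00159·26.7) = 0.02002 m/s.
Check: Re = ρVD/μ = 1140·0.02002·0.0713/0.00159 = 1023 < 2300, so the laminar assumption holds.

V ≈ 0.0200 m/s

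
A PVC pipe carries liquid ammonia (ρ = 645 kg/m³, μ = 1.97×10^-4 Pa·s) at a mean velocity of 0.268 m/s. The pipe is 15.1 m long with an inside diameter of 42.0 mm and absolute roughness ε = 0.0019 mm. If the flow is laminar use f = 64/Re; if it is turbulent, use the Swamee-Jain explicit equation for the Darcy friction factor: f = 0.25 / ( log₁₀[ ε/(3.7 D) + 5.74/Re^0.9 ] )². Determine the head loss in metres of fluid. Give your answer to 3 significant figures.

h_f ≈ 0.0295 m

Reynolds number Re = ρVD/μ = 645 · 0.268 · 0.042 / 0.000197 = 3.685e+04.
Re > 4000 → turbulent. Relative roughness ε/D = 1.9e-06/0.042 = 4.52e-05. Swamee-Jain: f = 0.25/(log₁₀[4.52e-05/3.7 + 5.74/3.685e+04^0.9])² = 0.25/(log₁₀[1.22e-05 + 0.000446])² = 0.25/(-3.339)² = 0.02242.
Darcy-Weisbach: ΔP = f(L/D)(ρV²/2) = 0.02242·(15.1/0.042)·(645·0.268²/2) = 0.02242·359.5·23.16 = 186.7 Pa.
Head loss h_f = ΔP/(ρg) = 186.7/(645·9.81) = 0.0295 m.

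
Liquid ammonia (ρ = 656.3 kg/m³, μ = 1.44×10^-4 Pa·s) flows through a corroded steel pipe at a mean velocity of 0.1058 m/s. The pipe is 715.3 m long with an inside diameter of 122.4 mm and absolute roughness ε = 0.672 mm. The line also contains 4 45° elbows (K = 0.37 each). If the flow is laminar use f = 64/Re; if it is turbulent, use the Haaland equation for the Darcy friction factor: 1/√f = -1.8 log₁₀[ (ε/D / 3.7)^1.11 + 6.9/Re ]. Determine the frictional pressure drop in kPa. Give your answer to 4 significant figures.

Reynolds number Re = ρVD/μ = 656.3 · 0.1058 · 0.1224 / 0.000144 = 5.902e+04.
Re > 4000 → turbulent. Relative roughness ε/D = 0.000672/0.1224 = 0.00549. Haaland: 1/√f = -1.8 log₁₀[(0.00549/3.7)^1.11 + 6.9/5.902e+04] = -1.8 log₁₀[0.000725 + 0.000117] = 5.535, so f = 0.03264.
Total minor-loss coefficient ΣK = 4·0.37 = 1.48.
ΔP = [f·L/D + ΣK]·(ρV²/2) = [0.03264·715.3/0.1224 + 1.48]·(656.3·0.1058²/2) = [190.8 + 1.48]·3.673 = 706.2 Pa.
ΔP = 706.2 Pa = 0.7062 kPa.

ΔP ≈ 0.7062 kPa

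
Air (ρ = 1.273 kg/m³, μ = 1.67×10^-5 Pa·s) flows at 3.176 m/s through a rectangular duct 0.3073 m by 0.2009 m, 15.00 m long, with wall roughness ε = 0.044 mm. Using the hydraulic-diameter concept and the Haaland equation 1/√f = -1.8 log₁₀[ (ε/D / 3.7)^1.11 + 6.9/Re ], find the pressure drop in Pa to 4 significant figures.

Hydraulic diameter D_h = 4A/P = 4·(0.3073·0.2009)/(2·(0.3073+0.2009)) = 0.2469/1.016 = 0.243 m.
Re = ρVD_h/μ = 1.273·3.176·0.243/1.67e-05 = 5.882e+04.
ε/D_h = 4.4e-05/0.243 = 0.000181; Haaland gives 1/√f = -1.8 log₁₀[1.64e-05+0.000117] = 6.973, so f = 0.02057.
ΔP = f(L/D_h)(ρV²/2) = 0.02057·15/0.243·6.42 = 8.153 Pa.

ΔP ≈ 8.153 Pa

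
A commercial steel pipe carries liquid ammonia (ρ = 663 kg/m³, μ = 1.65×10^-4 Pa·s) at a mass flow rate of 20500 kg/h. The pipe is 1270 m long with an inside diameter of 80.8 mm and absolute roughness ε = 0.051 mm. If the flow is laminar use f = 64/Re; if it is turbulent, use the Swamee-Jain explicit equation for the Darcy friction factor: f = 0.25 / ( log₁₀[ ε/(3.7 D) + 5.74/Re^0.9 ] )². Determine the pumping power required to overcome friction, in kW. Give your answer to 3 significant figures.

P ≈ 2.32 kW

ṁ = 20500 kg/h = 20500/3600 = 5.694 kg/s.
A = πD²/4 = π(0.0808)²/4 = 0.005128 m²; mean velocity V = ṁ/(ρA) = 5.694/(663 · 0.005128) = 1.675 m/s.
Reynolds number Re = ρVD/μ = 663 · 1.675 · 0.0808 / 0.000165 = 5.438e+05.
Re > 4000 → turbulent. Relative roughness ε/D = 5.1e-05/0.0808 = 0.000631. Swamee-Jain: f = 0.25/(log₁₀[0.000631/3.7 + 5.74/5.438e+05^0.9])² = 0.25/(log₁₀[0.000171 + 3.95e-05])² = 0.25/(-3.678)² = 0.01849.
Darcy-Weisbach: ΔP = f(L/D)(ρV²/2) = 0.01849·(1270/0.0808)·(663·1.675²/2) = 0.01849·1.572e+04·930.1 = 2.702e+05 Pa.
Q = ṁ/ρ = 5.694/663 = 0.008589 m³/s.
Pumping power P = QΔP = 0.008589·2.702e+05 = 2321 W = 2.32 kW.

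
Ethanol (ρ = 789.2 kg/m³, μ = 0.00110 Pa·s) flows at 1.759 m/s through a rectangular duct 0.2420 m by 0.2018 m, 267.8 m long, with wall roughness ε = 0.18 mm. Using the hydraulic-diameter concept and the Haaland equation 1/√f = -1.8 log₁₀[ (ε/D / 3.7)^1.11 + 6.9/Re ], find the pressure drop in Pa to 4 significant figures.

ΔP ≈ 29400 Pa

Hydraulic diameter D_h = 4A/P = 4·(0.242·0.2018)/(2·(0.242+0.2018)) = 0.1953/0.8876 = 0.2201 m.
Re = ρVD_h/μ = 789.2·1.759·0.2201/0.0011 = 2.777e+05.
ε/D_h = 0.00018/0.2201 = 0.000818; Haaland gives 1/√f = -1.8 log₁₀[8.76e-05+2.48e-05] = 7.108, so f = 0.01979.
ΔP = f(L/D_h)(ρV²/2) = 0.01979·267.8/0.2201·1221 = 2.94e+04 Pa.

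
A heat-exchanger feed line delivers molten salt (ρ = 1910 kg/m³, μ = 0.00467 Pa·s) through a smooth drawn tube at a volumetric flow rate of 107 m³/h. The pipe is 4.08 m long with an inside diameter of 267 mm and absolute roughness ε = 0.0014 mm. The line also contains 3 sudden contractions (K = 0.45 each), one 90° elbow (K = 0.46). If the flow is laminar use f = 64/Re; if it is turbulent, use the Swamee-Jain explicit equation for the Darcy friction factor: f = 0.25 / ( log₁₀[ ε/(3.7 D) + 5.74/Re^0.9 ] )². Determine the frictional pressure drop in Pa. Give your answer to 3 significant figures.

ΔP ≈ 570 Pa

Q = 107 m³/h = 107/3600 = 0.02972 m³/s.
Cross-sectional area A = πD²/4 = π(0.267)²/4 = 0.05599 m²; mean velocity V = Q/A = 0.02972/0.05599 = 0.5308 m/s.
Reynolds number Re = ρVD/μ = 1910 · 0.5308 · 0.267 / 0.00467 = 5.797e+04.
Re > 4000 → turbulent. Relative roughness ε/D = 1.4e-06/0.267 = 5.24e-06. Swamee-Jain: f = 0.25/(log₁₀[5.24e-06/3.7 + 5.74/5.797e+04^0.9])² = 0.25/(log₁₀[1.42e-06 + 0.000297])² = 0.25/(-3.526)² = 0.02011.
Total minor-loss coefficient ΣK = 3·0.45 + 1·0.46 = 1.81.
ΔP = [f·L/D + ΣK]·(ρV²/2) = [0.02011·4.08/0.267 + 1.81]·(1910·0.5308²/2) = [0.3073 + 1.81]·269.1 = 569.8 Pa.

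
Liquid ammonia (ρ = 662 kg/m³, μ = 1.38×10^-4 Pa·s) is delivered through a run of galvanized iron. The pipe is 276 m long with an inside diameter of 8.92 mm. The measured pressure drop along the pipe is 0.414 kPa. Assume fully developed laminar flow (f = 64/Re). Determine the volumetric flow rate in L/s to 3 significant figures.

For laminar flow, f = 64/Re with Re = ρVD/μ, so Darcy-Weisbach reduces to ΔP = 32μLV/D². Solving for V: V = ΔP·D²/(32μL) = 414·(0.00892)²/(32·0.000138·276) = 0.02703 m/s.
Check: Re = ρVD/μ = 662·0.02703·0.00892/0.000138 = 1156 < 2300, so the laminar assumption holds.
Q = V·A = 0.02703·(π/4·0.00892²) = 1.689e-06 m³/s = 0.00169 L/s.

Q ≈ 0.00169 L/s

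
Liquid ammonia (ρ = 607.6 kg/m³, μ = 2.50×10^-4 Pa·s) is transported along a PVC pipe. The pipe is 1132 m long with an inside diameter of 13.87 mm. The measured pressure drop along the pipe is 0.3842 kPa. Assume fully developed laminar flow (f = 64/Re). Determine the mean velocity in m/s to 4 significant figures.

V ≈ 0.008162 m/s

For laminar flow, f = 64/Re with Re = ρVD/μ, so Darcy-Weisbach reduces to ΔP = 32μLV/D². Solving for V: V = ΔP·D²/(32μL) = 384.2·(0.01387)²/(32·0.00025·1132) = 0.008162 m/s.
Check: Re = ρVD/μ = 607.6·0.008162·0.01387/0.00025 = 275.1 < 2300, so the laminar assumption holds.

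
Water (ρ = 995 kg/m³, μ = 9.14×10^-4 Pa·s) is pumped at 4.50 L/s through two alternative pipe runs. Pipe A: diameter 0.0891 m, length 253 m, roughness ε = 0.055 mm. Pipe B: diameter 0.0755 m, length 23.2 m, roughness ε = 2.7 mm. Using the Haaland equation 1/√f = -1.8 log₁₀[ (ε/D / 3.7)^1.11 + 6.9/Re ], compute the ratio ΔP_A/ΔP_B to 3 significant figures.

ΔP_A/ΔP_B ≈ 1.65

Pipe A: V = Q/A = 0.0045/0.006235 = 0.7217 m/s; Re = 7e+04; ε/D = 0.000617; Haaland → f = 0.0215; ΔP_A = f(L/D)(ρV²/2) = 1.582e+04 Pa.
Pipe B: V = Q/A = 0.0045/0.004477 = 1.005 m/s; Re = 8.261e+04; ε/D = 0.0358; Haaland → f = 0.06205; ΔP_B = f(L/D)(ρV²/2) = 9584 Pa.
ΔP_A/ΔP_B = 1.582e+04/9584 = 1.65.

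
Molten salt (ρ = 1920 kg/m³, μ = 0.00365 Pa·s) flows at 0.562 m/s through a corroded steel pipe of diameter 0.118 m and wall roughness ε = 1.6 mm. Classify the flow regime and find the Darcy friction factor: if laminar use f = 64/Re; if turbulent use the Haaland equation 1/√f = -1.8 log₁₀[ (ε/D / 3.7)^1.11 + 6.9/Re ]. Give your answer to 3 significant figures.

f ≈ 0.0435

Re = ρVD/μ = 1920·0.562·0.118/0.00365 = 3.488e+04.
Re > 4000 → turbulent. ε/D = 0.0016/0.118 = 0.0136; Haaland: 1/√f = -1.8 log₁₀[0.00198 + 0.000198] = 4.793, so f = 0.04354.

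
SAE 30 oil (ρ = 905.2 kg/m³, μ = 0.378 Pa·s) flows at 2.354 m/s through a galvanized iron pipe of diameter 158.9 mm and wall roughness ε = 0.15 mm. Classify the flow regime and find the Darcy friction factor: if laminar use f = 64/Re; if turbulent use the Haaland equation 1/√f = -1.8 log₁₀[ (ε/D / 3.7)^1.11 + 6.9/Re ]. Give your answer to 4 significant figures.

f ≈ 0.07145

Re = ρVD/μ = 905.2·2.354·0.1589/0.378 = 895.7.
Re < 2300 → laminar, so f = 64/Re = 0.07145 (roughness is irrelevant in laminar flow).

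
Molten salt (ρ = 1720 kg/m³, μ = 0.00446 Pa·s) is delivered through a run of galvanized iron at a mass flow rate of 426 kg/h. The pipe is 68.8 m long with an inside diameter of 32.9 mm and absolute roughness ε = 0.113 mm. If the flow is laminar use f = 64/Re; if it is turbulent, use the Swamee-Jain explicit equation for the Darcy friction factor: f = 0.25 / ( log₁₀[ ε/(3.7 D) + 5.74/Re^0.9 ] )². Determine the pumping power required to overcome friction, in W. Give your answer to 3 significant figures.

P ≈ 0.0505 W

ṁ = 426 kg/h = 426/3600 = 0.1183 kg/s.
A = πD²/4 = π(0.0329)²/4 = 0.0008501 m²; mean velocity V = ṁ/(ρA) = 0.1183/(1720 · 0.0008501) = 0.08093 m/s.
Reynolds number Re = ρVD/μ = 1720 · 0.08093 · 0.0329 / 0.00446 = 1027.
Re < 2300 → laminar flow, so f = 64/Re = 64/1027 = 0.06233 (the turbulent correlation is not needed).
Darcy-Weisbach: ΔP = f(L/D)(ρV²/2) = 0.06233·(68.8/0.0329)·(1720·0.08093²/2) = 0.06233·2091·5.632 = 734.1 Pa.
Q = ṁ/ρ = 0.1183/1720 = 6.88e-05 m³/s.
Pumping power P = QΔP = 6.88e-05·734.1 = 0.05051 W = 0.0505 W.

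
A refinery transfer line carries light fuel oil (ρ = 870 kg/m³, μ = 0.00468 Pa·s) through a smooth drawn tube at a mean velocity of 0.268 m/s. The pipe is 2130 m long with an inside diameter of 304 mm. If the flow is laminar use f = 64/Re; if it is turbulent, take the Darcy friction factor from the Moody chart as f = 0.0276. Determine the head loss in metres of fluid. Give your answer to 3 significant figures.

Reynolds number Re = ρVD/μ = 870 · 0.268 · 0.304 / 0.00468 = 1.515e+04.
Re > 4000 → turbulent; use the Moody-chart value f = 0.0276.
Darcy-Weisbach: ΔP = f(L/D)(ρV²/2) = 0.0276·(2130/0.304)·(870·0.268²/2) = 0.0276·7007·31.24 = 6042 Pa.
Head loss h_f = ΔP/(ρg) = 6042/(870·9.81) = 0.708 m.

h_f ≈ 0.708 m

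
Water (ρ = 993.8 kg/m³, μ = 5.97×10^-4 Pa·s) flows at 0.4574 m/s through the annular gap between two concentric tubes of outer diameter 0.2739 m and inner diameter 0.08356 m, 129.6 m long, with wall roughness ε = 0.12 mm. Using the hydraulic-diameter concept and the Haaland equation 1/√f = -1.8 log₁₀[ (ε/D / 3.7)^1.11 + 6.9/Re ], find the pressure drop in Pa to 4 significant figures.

ΔP ≈ 1403 Pa

Hydraulic diameter D_h = 4A/P = D_o - D_i = 0.2739 - 0.08356 = 0.1903 m.
Re = ρVD_h/μ = 993.8·0.4574·0.1903/0.000597 = 1.449e+05.
ε/D_h = 0.00012/0.1903 = 0.00063; Haaland gives 1/√f = -1.8 log₁₀[6.56e-05+4.76e-05] = 7.103, so f = 0.01982.
ΔP = f(L/D_h)(ρV²/2) = 0.01982·129.6/0.1903·104 = 1403 Pa.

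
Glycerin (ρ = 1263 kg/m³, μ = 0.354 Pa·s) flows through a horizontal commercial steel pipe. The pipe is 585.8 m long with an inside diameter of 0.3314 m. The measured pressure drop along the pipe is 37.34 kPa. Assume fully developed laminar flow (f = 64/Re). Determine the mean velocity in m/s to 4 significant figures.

V ≈ 0.6180 m/s

For laminar flow, f = 64/Re with Re = ρVD/μ, so Darcy-Weisbach reduces to ΔP = 32μLV/D². Solving for V: V = ΔP·D²/(32μL) = 3.734e+04·(0.3314)²/(32·0.354·585.8) = 0.618 m/s.
Check: Re = ρVD/μ = 1263·0.618·0.3314/0.354 = 730.7 < 2300, so the laminar assumption holds.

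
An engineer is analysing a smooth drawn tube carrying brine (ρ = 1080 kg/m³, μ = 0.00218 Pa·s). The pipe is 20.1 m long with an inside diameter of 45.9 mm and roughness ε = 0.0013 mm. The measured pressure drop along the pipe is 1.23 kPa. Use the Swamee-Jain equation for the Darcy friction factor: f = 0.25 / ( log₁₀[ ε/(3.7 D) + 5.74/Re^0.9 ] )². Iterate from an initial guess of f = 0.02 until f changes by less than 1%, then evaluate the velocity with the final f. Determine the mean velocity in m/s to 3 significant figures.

V ≈ 0.405 m/s

Rearranging Darcy-Weisbach: V = √(2·ΔP·D/(f·L·ρ)). With ε/D = 1.3e-06/0.0459 = 2.83e-05, iterate starting from f = 0.02:
  f = 0.02 → V = √(2·1230·0.0459/(0.02·20.1·1080)) = 0.51 m/s; Re = ρVD/μ = 1.16e+04; f → 0.0298
  f = 0.0298 → V = 0.4178 m/s; Re = 9500; f → 0.03146
  f = 0.03146 → V = 0.4066 m/s; Re = 9246; f → 0.0317
Converged (Δf/f < 1%). With the final f = 0.0317: V = √(2·1230·0.0459/(0.0317·20.1·1080)) = 0.4051 m/s.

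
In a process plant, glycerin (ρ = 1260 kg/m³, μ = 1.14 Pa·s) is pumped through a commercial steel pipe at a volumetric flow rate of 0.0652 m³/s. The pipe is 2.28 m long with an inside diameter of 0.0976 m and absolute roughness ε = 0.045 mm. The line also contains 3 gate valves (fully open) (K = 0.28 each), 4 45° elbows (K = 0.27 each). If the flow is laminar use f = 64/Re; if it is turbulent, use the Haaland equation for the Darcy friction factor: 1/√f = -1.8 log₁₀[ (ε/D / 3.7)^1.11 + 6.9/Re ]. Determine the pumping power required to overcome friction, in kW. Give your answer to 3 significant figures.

P ≈ 11.0 kW

Cross-sectional area A = πD²/4 = π(0.0976)²/4 = 0.007482 m²; mean velocity V = Q/A = 0.0652/0.007482 = 8.715 m/s.
Reynolds number Re = ρVD/μ = 1260 · 8.715 · 0.0976 / 1.14 = 940.1.
Re < 2300 → laminar flow, so f = 64/Re = 64/940.1 = 0.06808 (the turbulent correlation is not needed).
Total minor-loss coefficient ΣK = 3·0.28 + 4·0.27 = 1.92.
ΔP = [f·L/D + ΣK]·(ρV²/2) = [0.06808·2.28/0.0976 + 1.92]·(1260·8.715²/2) = [1.59 + 1.92]·4.785e+04 = 1.68e+05 Pa.
Pumping power P = QΔP = 0.0652·1.68e+05 = 10950 W = 11.0 kW.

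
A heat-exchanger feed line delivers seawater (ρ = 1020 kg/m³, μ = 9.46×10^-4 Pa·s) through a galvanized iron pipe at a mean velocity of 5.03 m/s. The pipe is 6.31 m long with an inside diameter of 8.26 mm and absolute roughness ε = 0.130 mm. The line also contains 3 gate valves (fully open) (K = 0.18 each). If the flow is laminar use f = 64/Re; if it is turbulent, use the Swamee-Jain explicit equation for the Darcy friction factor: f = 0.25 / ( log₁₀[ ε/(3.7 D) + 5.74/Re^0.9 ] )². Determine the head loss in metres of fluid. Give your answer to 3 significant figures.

h_f ≈ 45.9 m

Reynolds number Re = ρVD/μ = 1020 · 5.03 · 0.00826 / 0.000946 = 4.48e+04.
Re > 4000 → turbulent. Relative roughness ε/D = 0.00013/0.00826 = 0.0157. Swamee-Jain: f = 0.25/(log₁₀[0.0157/3.7 + 5.74/4.48e+04^0.9])² = 0.25/(log₁₀[0.00425 + 0.000374])² = 0.25/(-2.335)² = 0.04587.
Total minor-loss coefficient ΣK = 3·0.18 = 0.54.
ΔP = [f·L/D + ΣK]·(ρV²/2) = [0.04587·6.31/0.00826 + 0.54]·(1020·5.03²/2) = [35.04 + 0.54]·1.29e+04 = 4.591e+05 Pa.
Head loss h_f = ΔP/(ρg) = 4.591e+05/(1020·9.81) = 45.9 m.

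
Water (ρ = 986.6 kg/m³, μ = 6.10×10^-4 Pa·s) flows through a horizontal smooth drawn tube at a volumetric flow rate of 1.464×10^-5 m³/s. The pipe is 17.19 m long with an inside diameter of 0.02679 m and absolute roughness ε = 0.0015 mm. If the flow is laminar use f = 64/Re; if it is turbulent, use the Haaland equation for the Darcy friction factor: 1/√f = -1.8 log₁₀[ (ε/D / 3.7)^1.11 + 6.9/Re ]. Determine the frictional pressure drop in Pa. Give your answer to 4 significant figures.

Cross-sectional area A = πD²/4 = π(0.02679)²/4 = 0.0005637 m²; mean velocity V = Q/A = 1.464e-05/0.0005637 = 0.02597 m/s.
Reynolds number Re = ρVD/μ = 986.6 · 0.02597 · 0.02679 / 0.00061 = 1125.
Re < 2300 → laminar flow, so f = 64/Re = 64/1125 = 0.05687 (the turbulent correlation is not needed).
Darcy-Weisbach: ΔP = f(L/D)(ρV²/2) = 0.05687·(17.19/0.02679)·(986.6·0.02597²/2) = 0.05687·641.7·0.3328 = 12.14 Pa.

ΔP ≈ 12.14 Pa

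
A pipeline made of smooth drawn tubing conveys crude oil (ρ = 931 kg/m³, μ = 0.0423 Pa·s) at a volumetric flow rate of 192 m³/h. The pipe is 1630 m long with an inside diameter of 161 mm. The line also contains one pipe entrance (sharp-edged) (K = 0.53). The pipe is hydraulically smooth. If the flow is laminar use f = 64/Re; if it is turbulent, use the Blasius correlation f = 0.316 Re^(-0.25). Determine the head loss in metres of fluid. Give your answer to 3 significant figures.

Q = 192 m³/h = 192/3600 = 0.05333 m³/s.
Cross-sectional area A = πD²/4 = π(0.161)²/4 = 0.02036 m²; mean velocity V = Q/A = 0.05333/0.02036 = 2.62 m/s.
Reynolds number Re = ρVD/μ = 931 · 2.62 · 0.161 / 0.0423 = 9283.
Re > 4000 → turbulent. Smooth-pipe (Blasius): f = 0.316 Re^(-0.25) = 0.316/(9283)^0.25 = 0.03219.
Total minor-loss coefficient ΣK = 1·0.53 = 0.53.
ΔP = [f·L/D + ΣK]·(ρV²/2) = [0.03219·1630/0.161 + 0.53]·(931·2.62²/2) = [325.9 + 0.53]·3195 = 1.043e+06 Pa.
Head loss h_f = ΔP/(ρg) = 1.043e+06/(931·9.81) = 114 m.

h_f ≈ 114 m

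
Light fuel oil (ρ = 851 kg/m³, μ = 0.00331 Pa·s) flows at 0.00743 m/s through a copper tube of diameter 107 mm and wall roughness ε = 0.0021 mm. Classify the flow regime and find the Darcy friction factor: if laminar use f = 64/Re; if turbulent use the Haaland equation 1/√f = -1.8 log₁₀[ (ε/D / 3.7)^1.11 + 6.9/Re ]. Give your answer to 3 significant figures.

Re = ρVD/μ = 851·0.00743·0.107/0.00331 = 204.4.
Re < 2300 → laminar, so f = 64/Re = 0.3131 (roughness is irrelevant in laminar flow).

f ≈ 0.313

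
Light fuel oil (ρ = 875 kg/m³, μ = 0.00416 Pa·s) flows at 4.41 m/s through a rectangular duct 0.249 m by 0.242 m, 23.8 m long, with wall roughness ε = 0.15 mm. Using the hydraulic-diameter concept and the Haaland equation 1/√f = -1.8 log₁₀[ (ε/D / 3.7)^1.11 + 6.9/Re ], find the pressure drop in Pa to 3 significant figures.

Hydraulic diameter D_h = 4A/P = 4·(0.249·0.242)/(2·(0.249+0.242)) = 0.241/0.982 = 0.2455 m.
Re = ρVD_h/μ = 875·4.41·0.2455/0.00416 = 2.277e+05.
ε/D_h = 0.00015/0.2455 = 0.000611; Haaland gives 1/√f = -1.8 log₁₀[6.34e-05+3.03e-05] = 7.251, so f = 0.01902.
ΔP = f(L/D_h)(ρV²/2) = 0.01902·23.8/0.2455·8509 = 1.569e+04 Pa.

ΔP ≈ 15700 Pa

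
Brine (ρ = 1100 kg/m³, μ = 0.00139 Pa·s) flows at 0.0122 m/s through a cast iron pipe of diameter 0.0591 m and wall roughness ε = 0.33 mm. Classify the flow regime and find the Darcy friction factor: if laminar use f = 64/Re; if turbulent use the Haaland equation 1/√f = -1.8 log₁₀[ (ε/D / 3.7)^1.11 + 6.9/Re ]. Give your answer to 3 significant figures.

f ≈ 0.112

Re = ρVD/μ = 1100·0.0122·0.0591/0.00139 = 570.6.
Re < 2300 → laminar, so f = 64/Re = 0.1122 (roughness is irrelevant in laminar flow).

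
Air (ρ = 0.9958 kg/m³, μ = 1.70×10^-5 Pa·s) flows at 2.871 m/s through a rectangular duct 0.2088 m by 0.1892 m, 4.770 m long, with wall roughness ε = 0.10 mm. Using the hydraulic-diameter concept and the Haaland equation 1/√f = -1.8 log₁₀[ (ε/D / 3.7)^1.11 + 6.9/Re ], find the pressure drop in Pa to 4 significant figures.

Hydraulic diameter D_h = 4A/P = 4·(0.2088·0.1892)/(2·(0.2088+0.1892)) = 0.158/0.796 = 0.1985 m.
Re = ρVD_h/μ = 0.9958·2.871·0.1985/1.7e-05 = 3.339e+04.
ε/D_h = 0.0001/0.1985 = 0.000504; Haaland gives 1/√f = -1.8 log₁₀[5.11e-05+0.000207] = 6.46, so f = 0.02397.
ΔP = f(L/D_h)(ρV²/2) = 0.02397·4.77/0.1985·4.104 = 2.363 Pa.

ΔP ≈ 2.363 Pa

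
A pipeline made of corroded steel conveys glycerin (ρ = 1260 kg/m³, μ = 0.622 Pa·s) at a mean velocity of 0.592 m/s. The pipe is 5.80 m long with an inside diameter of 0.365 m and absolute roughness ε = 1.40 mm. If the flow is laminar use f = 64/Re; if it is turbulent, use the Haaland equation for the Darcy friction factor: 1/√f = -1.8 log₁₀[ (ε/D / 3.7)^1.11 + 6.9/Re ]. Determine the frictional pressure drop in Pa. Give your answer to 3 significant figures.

ΔP ≈ 513 Pa

Reynolds number Re = ρVD/μ = 1260 · 0.592 · 0.365 / 0.622 = 437.7.
Re < 2300 → laminar flow, so f = 64/Re = 64/437.7 = 0.1462 (the turbulent correlation is not needed).
Darcy-Weisbach: ΔP = f(L/D)(ρV²/2) = 0.1462·(5.8/0.365)·(1260·0.592²/2) = 0.1462·15.89·220.8 = 513 Pa.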